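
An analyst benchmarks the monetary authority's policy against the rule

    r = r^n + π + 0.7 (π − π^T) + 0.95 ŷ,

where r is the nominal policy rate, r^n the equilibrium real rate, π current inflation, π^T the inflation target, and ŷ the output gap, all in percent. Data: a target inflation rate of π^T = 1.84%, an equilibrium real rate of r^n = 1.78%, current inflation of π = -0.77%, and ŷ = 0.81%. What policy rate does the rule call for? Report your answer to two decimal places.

-0.05%

r = 1.78 + (-0.77) + 0.7 × (-0.77 − 1.84) + 0.95 × 0.81
   = 1.78 − 0.77 − 1.827 + 0.7695 = -0.05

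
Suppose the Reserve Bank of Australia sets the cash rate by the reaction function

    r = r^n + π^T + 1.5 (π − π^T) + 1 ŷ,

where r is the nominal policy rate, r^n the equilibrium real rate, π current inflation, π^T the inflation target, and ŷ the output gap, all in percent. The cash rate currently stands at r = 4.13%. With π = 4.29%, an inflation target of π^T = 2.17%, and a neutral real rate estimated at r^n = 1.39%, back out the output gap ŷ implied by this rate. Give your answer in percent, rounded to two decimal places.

1 ŷ = 4.13 − 1.39 − 2.17 − 1.5 × (4.29 − 2.17) = -2.61
ŷ = -2.61 / 1 = -2.61

-2.61%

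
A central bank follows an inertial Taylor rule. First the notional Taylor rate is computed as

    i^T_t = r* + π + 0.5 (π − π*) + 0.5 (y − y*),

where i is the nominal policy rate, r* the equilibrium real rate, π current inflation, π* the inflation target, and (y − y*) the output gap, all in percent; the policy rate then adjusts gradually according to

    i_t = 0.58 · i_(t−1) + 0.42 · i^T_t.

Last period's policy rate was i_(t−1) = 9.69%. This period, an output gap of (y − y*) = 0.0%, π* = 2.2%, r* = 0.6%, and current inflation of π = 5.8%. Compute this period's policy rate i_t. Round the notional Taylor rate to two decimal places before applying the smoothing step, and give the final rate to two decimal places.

i^T_t = 0.6 + 5.8 + 0.5 × (5.8 − 2.2) + 0.5 × 0.0
   = 0.6 + 5.8 + 1.8 + 0 = 8.20
i_t = 0.58 × 9.69 + 0.42 × 8.20 = 5.6202 + 3.444 = 9.06

9.06%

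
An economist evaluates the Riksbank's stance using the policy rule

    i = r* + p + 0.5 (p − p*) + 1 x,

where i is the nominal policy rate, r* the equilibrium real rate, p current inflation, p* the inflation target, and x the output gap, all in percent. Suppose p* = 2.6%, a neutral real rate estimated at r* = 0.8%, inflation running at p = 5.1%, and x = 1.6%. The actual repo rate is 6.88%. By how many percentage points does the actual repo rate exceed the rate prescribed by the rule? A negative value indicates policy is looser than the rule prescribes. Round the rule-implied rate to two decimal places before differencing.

i = 0.8 + 5.1 + 0.5 × (5.1 − 2.6) + 1 × 1.6
   = 0.8 + 5.1 + 1.25 + 1.6 = 8.75
Deviation = 6.88 − 8.75 = -1.87 pp.

-1.87 pp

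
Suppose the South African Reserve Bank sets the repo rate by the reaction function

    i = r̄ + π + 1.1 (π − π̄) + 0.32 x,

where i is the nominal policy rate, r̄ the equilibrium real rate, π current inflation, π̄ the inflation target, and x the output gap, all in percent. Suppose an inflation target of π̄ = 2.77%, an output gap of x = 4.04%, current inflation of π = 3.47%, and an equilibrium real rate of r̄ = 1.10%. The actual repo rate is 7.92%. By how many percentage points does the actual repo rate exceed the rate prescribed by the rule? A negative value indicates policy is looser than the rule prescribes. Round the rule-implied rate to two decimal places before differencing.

i = 1.10 + 3.47 + 1.1 × (3.47 − 2.77) + 0.32 × 4.04
   = 1.10 + 3.47 + 0.77 + 1.2928 = 6.63
Deviation = 7.92 − 6.63 = 1.29 pp.

1.29 pp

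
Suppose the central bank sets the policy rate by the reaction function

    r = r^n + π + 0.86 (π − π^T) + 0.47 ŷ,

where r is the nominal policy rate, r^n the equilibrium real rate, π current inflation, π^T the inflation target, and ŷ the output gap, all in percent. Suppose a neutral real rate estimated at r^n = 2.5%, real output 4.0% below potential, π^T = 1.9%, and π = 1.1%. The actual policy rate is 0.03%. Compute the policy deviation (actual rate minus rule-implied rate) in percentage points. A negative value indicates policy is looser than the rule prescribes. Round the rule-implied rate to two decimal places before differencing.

Output 4.0% below potential → ŷ = -4.0.
r = 2.5 + 1.1 + 0.86 × (1.1 − 1.9) + 0.47 × (-4.0)
   = 2.5 + 1.1 − 0.688 − 1.88 = 1.03
Deviation = 0.03 − 1.03 = -1.00 pp.

-1.00 pp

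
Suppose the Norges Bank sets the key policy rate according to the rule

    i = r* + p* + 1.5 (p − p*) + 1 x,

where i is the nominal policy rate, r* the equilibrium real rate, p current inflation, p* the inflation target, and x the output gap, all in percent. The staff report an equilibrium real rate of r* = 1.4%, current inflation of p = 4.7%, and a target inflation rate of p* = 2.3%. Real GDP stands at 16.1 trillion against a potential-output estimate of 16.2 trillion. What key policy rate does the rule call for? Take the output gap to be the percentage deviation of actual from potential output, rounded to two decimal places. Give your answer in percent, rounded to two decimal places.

Output gap = 100 × (16.1 − 16.2) / 16.2 = -0.62%.
i = 1.40 + 2.30 + 1.5 × (4.70 − 2.30) + 1 × (-0.62)
   = 1.40 + 2.3 + 3.6 − 0.62 = 6.68

6.68%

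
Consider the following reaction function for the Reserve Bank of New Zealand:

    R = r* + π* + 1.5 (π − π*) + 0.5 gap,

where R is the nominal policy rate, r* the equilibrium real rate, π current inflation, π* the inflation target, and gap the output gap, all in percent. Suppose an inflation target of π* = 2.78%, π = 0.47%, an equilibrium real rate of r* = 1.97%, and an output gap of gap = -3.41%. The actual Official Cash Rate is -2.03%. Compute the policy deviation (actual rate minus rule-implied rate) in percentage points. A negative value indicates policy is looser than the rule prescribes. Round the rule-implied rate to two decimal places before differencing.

R = 1.97 + 2.78 + 1.5 × (0.47 − 2.78) + 0.5 × (-3.41)
   = 1.97 + 2.78 − 3.465 − 1.705 = -0.42
Deviation = -2.03 − (-0.42) = -1.61 pp.

-1.61 pp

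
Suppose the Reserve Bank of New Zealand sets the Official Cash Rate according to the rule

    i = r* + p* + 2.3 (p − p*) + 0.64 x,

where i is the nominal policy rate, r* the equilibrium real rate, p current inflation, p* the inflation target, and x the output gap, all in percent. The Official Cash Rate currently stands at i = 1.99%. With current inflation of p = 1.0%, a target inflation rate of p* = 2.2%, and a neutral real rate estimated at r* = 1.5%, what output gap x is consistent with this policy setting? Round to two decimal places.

0.64 x = 1.99 − 1.5 − 2.2 − 2.3 × (1.0 − 2.2) = 1.05
x = 1.05 / 0.64 = 1.64

1.64%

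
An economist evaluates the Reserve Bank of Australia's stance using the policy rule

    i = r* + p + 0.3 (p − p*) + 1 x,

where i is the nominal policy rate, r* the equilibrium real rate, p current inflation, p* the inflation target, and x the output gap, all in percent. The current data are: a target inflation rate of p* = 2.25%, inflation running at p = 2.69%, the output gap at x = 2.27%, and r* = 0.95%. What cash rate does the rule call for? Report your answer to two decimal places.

i = 0.95 + 2.69 + 0.3 × (2.69 − 2.25) + 1 × 2.27
   = 0.95 + 2.69 + 0.132 + 2.27 = 6.04

6.04%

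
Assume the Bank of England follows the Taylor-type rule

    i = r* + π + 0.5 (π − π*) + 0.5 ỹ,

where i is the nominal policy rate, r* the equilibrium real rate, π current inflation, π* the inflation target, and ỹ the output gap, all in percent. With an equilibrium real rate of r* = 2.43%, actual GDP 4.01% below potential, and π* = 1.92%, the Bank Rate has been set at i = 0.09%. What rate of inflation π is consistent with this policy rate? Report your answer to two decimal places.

0.42%

Output 4.01% below potential → ỹ = -4.01.
Collecting π: i = r* + (1 + 0.5) π − 0.5 π* + 0.5 ỹ
1.5 π = 0.09 − 2.43 + 0.5 × 1.92 − 0.5 × (-4.01) = 0.625
π = 0.625 / 1.5 = 0.42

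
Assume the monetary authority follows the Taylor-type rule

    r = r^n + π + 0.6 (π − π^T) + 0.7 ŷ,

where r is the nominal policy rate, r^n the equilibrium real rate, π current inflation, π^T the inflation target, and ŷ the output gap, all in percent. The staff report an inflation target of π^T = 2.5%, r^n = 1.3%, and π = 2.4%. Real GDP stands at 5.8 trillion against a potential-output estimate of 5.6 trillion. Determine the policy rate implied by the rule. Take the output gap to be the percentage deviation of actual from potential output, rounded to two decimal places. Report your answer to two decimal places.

6.14%

Output gap = 100 × (5.8 − 5.6) / 5.6 = 3.57%.
r = 1.30 + 2.40 + 0.6 × (2.40 − 2.50) + 0.7 × 3.57
   = 1.30 + 2.4 − 0.06 + 2.499 = 6.14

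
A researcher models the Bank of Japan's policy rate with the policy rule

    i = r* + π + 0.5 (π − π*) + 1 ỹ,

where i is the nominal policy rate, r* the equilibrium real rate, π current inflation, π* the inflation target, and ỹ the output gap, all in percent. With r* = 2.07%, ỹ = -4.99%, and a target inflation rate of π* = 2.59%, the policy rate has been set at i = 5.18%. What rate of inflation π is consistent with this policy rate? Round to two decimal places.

6.26%

Collecting π: i = r* + (1 + 0.5) π − 0.5 π* + 1 ỹ
1.5 π = 5.18 − 2.07 + 0.5 × 2.59 − 1 × (-4.99) = 9.395
π = 9.395 / 1.5 = 6.26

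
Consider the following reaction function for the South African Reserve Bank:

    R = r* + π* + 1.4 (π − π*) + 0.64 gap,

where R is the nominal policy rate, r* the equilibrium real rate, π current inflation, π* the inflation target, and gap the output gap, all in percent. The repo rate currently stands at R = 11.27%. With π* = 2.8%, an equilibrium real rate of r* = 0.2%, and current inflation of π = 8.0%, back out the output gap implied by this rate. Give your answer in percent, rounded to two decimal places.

0.64 gap = 11.27 − 0.2 − 2.8 − 1.4 × (8.0 − 2.8) = 0.99
gap = 0.99 / 0.64 = 1.55

1.55%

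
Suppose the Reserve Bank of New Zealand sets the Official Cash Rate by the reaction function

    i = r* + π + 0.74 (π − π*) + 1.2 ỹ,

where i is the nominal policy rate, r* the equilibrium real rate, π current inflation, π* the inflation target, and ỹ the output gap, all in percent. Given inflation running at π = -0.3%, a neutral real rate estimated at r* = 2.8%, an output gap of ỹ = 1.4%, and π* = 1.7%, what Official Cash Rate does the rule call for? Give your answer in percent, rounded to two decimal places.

i = 2.8 + (-0.3) + 0.74 × (-0.3 − 1.7) + 1.2 × 1.4
   = 2.8 − 0.3 − 1.48 + 1.68 = 2.70

2.70%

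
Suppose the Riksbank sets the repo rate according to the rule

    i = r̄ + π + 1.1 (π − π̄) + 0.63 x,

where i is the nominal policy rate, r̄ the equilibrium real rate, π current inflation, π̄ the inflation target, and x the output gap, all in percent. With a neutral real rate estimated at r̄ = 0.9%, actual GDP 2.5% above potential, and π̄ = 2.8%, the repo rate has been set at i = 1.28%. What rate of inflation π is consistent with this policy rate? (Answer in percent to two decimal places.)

Output 2.5% above potential → x = 2.5.
Collecting π: i = r̄ + (1 + 1.1) π − 1.1 π̄ + 0.63 x
2.1 π = 1.28 − 0.9 + 1.1 × 2.8 − 0.63 × 2.5 = 1.885
π = 1.885 / 2.1 = 0.90

0.90%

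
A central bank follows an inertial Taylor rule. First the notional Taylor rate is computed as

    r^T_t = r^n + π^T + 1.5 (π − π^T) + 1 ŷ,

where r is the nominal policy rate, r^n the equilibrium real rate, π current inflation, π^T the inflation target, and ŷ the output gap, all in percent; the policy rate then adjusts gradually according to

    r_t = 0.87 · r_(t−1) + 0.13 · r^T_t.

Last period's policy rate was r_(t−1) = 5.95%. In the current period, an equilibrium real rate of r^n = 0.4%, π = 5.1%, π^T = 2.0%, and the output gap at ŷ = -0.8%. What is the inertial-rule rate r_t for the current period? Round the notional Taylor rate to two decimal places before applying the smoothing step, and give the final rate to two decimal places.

5.99%

r^T_t = 0.4 + 2.0 + 1.5 × (5.1 − 2.0) + 1 × (-0.8)
   = 0.4 + 2 + 4.65 − 0.8 = 6.25
r_t = 0.87 × 5.95 + 0.13 × 6.25 = 5.1765 + 0.8125 = 5.99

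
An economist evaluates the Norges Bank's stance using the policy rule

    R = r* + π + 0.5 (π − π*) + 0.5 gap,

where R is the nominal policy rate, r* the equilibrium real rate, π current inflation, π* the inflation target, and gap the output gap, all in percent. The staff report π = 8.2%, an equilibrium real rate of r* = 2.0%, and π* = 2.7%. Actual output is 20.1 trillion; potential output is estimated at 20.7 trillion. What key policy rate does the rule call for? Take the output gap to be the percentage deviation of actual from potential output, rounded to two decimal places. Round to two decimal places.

11.50%

Output gap = 100 × (20.1 − 20.7) / 20.7 = -2.90%.
R = 2.00 + 8.20 + 0.5 × (8.20 − 2.70) + 0.5 × (-2.90)
   = 2.00 + 8.2 + 2.75 − 1.45 = 11.50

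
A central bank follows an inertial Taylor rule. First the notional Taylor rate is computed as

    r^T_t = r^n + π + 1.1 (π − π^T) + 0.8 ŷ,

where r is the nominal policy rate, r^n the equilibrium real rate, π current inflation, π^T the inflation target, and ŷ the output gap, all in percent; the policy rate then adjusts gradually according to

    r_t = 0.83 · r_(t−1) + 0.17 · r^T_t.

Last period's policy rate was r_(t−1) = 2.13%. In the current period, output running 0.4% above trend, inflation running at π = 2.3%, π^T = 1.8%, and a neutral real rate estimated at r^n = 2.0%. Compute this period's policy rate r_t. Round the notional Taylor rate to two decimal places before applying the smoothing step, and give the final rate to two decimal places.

2.65%

Output 0.4% above potential → ŷ = 0.4.
r^T_t = 2.0 + 2.3 + 1.1 × (2.3 − 1.8) + 0.8 × 0.4
   = 2.0 + 2.3 + 0.55 + 0.32 = 5.17
r_t = 0.83 × 2.13 + 0.17 × 5.17 = 1.7679 + 0.8789 = 2.65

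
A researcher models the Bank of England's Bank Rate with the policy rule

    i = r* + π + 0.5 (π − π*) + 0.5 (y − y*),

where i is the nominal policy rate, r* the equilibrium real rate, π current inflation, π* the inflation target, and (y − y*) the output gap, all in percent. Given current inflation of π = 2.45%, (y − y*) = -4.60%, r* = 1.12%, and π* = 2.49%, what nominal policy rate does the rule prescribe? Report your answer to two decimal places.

1.25%

i = 1.12 + 2.45 + 0.5 × (2.45 − 2.49) + 0.5 × (-4.60)
   = 1.12 + 2.45 − 0.02 − 2.3 = 1.25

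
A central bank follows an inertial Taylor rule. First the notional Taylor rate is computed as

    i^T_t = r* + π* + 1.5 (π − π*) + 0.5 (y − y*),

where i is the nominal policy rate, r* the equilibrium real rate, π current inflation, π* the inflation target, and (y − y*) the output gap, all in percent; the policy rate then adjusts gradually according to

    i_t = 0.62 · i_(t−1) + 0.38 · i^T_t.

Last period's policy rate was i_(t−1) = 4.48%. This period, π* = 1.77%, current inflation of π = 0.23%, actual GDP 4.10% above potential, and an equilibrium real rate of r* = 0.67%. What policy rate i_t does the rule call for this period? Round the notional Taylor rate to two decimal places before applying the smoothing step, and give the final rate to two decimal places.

Output 4.10% above potential → (y − y*) = 4.10.
i^T_t = 0.67 + 1.77 + 1.5 × (0.23 − 1.77) + 0.5 × 4.10
   = 0.67 + 1.77 − 2.31 + 2.05 = 2.18
i_t = 0.62 × 4.48 + 0.38 × 2.18 = 2.7776 + 0.8284 = 3.61

3.61%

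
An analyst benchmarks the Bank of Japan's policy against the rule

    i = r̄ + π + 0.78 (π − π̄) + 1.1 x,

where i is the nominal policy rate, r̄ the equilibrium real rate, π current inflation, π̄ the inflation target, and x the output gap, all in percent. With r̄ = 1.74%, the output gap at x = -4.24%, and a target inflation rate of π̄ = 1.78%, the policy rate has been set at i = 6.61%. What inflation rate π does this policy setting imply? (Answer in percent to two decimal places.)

6.14%

Collecting π: i = r̄ + (1 + 0.78) π − 0.78 π̄ + 1.1 x
1.78 π = 6.61 − 1.74 + 0.78 × 1.78 − 1.1 × (-4.24) = 10.9224
π = 10.9224 / 1.78 = 6.14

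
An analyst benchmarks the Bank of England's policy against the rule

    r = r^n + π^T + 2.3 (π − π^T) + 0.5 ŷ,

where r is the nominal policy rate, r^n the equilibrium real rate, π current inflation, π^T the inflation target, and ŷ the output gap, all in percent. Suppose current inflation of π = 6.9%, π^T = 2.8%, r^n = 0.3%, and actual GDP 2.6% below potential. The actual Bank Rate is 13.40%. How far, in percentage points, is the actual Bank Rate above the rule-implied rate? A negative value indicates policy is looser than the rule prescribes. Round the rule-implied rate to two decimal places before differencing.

2.17 pp

Output 2.6% below potential → ŷ = -2.6.
r = 0.3 + 2.8 + 2.3 × (6.9 − 2.8) + 0.5 × (-2.6)
   = 0.3 + 2.8 + 9.43 − 1.3 = 11.23
Deviation = 13.40 − 11.23 = 2.17 pp.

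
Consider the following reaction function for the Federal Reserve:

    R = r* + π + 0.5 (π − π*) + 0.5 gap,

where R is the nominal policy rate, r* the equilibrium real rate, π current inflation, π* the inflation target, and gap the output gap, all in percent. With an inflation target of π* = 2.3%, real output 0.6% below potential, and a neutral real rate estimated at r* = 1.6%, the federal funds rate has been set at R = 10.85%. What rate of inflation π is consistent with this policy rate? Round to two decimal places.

7.13%

Output 0.6% below potential → gap = -0.6.
Collecting π: R = r* + (1 + 0.5) π − 0.5 π* + 0.5 gap
1.5 π = 10.85 − 1.6 + 0.5 × 2.3 − 0.5 × (-0.6) = 10.7
π = 10.7 / 1.5 = 7.13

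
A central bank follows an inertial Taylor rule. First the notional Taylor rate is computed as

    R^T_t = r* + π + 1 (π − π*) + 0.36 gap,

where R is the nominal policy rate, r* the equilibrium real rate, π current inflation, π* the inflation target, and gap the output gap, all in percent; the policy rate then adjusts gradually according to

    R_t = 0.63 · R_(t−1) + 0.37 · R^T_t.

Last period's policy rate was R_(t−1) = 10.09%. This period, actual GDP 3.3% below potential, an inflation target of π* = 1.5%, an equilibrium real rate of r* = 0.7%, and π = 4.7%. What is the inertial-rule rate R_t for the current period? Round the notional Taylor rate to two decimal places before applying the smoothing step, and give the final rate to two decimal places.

9.10%

Output 3.3% below potential → gap = -3.3.
R^T_t = 0.7 + 4.7 + 1 × (4.7 − 1.5) + 0.36 × (-3.3)
   = 0.7 + 4.7 + 3.2 − 1.188 = 7.41
R_t = 0.63 × 10.09 + 0.37 × 7.41 = 6.3567 + 2.7417 = 9.10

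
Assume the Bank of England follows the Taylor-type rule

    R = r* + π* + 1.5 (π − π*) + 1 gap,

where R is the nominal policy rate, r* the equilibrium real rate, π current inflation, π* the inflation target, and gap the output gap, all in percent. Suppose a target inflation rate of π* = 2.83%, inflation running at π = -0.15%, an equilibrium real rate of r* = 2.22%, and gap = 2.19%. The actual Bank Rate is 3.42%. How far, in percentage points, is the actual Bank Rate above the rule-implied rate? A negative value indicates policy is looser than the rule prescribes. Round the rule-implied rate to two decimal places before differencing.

0.65 pp

R = 2.22 + 2.83 + 1.5 × (-0.15 − 2.83) + 1 × 2.19
   = 2.22 + 2.83 − 4.47 + 2.19 = 2.77
Deviation = 3.42 − 2.77 = 0.65 pp.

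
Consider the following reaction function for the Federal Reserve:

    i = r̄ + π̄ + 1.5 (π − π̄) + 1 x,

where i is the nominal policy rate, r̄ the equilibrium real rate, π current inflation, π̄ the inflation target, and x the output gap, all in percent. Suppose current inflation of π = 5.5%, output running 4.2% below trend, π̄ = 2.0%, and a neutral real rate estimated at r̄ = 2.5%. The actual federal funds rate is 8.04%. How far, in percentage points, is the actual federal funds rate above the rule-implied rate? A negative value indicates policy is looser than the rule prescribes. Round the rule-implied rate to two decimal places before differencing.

Output 4.2% below potential → x = -4.2.
i = 2.5 + 2.0 + 1.5 × (5.5 − 2.0) + 1 × (-4.2)
   = 2.5 + 2 + 5.25 − 4.2 = 5.55
Deviation = 8.04 − 5.55 = 2.49 pp.

2.49 pp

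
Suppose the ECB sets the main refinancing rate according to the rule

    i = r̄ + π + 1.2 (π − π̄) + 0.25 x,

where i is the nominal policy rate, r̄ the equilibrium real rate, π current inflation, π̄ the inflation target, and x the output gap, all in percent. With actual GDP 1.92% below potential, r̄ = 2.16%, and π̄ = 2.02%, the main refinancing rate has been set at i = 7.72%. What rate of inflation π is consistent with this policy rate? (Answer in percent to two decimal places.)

3.85%

Output 1.92% below potential → x = -1.92.
Collecting π: i = r̄ + (1 + 1.2) π − 1.2 π̄ + 0.25 x
2.2 π = 7.72 − 2.16 + 1.2 × 2.02 − 0.25 × (-1.92) = 8.464
π = 8.464 / 2.2 = 3.85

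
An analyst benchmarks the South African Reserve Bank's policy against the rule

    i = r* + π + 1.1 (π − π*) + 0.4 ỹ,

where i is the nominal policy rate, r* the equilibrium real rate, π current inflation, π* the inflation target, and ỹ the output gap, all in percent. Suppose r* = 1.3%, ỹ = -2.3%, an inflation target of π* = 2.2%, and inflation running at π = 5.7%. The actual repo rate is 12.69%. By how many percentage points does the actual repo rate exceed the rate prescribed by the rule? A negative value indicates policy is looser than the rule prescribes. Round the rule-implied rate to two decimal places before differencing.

i = 1.3 + 5.7 + 1.1 × (5.7 − 2.2) + 0.4 × (-2.3)
   = 1.3 + 5.7 + 3.85 − 0.92 = 9.93
Deviation = 12.69 − 9.93 = 2.76 pp.

2.76 pp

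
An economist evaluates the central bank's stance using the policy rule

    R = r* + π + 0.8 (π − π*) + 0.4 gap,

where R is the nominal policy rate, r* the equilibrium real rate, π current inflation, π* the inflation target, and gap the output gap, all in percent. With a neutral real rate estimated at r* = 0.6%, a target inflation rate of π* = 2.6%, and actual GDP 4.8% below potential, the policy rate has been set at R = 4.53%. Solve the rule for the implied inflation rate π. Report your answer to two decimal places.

Output 4.8% below potential → gap = -4.8.
Collecting π: R = r* + (1 + 0.8) π − 0.8 π* + 0.4 gap
1.8 π = 4.53 − 0.6 + 0.8 × 2.6 − 0.4 × (-4.8) = 7.93
π = 7.93 / 1.8 = 4.41

4.41%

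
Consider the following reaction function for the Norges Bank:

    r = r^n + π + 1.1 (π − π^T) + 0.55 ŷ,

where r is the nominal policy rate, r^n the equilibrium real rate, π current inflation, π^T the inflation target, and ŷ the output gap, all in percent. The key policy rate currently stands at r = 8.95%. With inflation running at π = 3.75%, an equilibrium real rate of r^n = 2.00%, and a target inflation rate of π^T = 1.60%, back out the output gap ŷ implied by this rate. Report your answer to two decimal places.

1.52%

0.55 ŷ = 8.95 − 2.00 − 3.75 − 1.1 × (3.75 − 1.60) = 0.835
ŷ = 0.835 / 0.55 = 1.52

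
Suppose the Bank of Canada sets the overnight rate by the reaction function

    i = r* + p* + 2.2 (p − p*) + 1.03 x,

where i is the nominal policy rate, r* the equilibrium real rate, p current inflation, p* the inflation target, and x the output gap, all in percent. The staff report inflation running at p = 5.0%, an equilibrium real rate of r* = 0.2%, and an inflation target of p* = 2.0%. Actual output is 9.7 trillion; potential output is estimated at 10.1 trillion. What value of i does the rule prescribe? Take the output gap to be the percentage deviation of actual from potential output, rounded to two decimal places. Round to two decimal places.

4.72%

Output gap = 100 × (9.7 − 10.1) / 10.1 = -3.96%.
i = 0.20 + 2.00 + 2.2 × (5.00 − 2.00) + 1.03 × (-3.96)
   = 0.20 + 2 + 6.6 − 4.0788 = 4.72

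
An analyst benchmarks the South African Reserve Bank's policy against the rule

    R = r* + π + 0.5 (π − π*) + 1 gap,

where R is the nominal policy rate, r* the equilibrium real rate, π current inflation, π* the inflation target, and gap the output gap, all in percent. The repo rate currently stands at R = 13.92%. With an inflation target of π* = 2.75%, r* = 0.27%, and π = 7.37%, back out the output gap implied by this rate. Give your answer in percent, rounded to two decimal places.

3.97%

1 gap = 13.92 − 0.27 − 7.37 − 0.5 × (7.37 − 2.75) = 3.97
gap = 3.97 / 1 = 3.97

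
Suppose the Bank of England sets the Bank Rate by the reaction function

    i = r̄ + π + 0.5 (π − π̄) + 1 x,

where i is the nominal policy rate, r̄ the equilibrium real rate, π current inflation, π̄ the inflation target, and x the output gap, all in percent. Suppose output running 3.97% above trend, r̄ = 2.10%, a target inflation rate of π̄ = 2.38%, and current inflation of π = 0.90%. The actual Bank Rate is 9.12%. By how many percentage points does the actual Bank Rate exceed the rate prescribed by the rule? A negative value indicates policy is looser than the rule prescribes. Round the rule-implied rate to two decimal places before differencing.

Output 3.97% above potential → x = 3.97.
i = 2.10 + 0.90 + 0.5 × (0.90 − 2.38) + 1 × 3.97
   = 2.10 + 0.9 − 0.74 + 3.97 = 6.23
Deviation = 9.12 − 6.23 = 2.89 pp.

2.89 pp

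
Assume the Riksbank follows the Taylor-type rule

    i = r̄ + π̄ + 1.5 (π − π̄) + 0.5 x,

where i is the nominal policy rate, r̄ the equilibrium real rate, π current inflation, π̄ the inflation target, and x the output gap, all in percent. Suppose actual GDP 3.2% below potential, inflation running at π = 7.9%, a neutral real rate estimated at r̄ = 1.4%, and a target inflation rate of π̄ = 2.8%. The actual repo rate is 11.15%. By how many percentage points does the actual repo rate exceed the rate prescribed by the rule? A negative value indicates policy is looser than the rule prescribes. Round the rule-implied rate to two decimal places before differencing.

Output 3.2% below potential → x = -3.2.
i = 1.4 + 2.8 + 1.5 × (7.9 − 2.8) + 0.5 × (-3.2)
   = 1.4 + 2.8 + 7.65 − 1.6 = 10.25
Deviation = 11.15 − 10.25 = 0.90 pp.

0.90 pp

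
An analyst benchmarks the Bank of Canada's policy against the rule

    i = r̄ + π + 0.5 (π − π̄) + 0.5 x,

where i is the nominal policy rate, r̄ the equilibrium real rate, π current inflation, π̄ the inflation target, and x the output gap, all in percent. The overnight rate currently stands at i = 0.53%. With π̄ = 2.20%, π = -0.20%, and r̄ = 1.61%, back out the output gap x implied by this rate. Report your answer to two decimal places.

0.5 x = 0.53 − 1.61 − (-0.20) − 0.5 × ((-0.20) − 2.20) = 0.32
x = 0.32 / 0.5 = 0.64

0.64%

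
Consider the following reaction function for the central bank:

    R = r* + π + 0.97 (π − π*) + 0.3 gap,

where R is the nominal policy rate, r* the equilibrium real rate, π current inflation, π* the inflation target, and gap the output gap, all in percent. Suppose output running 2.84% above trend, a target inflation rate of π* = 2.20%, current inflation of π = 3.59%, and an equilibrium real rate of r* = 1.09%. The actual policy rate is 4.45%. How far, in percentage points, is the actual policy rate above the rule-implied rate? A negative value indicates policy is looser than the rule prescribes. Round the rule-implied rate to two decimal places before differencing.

-2.43 pp

Output 2.84% above potential → gap = 2.84.
R = 1.09 + 3.59 + 0.97 × (3.59 − 2.20) + 0.3 × 2.84
   = 1.09 + 3.59 + 1.3483 + 0.852 = 6.88
Deviation = 4.45 − 6.88 = -2.43 pp.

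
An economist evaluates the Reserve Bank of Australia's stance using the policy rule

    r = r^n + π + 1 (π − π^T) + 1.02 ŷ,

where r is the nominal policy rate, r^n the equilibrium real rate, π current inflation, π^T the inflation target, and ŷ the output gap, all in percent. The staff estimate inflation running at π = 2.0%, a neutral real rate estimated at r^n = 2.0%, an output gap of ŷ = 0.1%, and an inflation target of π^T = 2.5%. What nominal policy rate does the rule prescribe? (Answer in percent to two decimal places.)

3.60%

r = 2.0 + 2.0 + 1 × (2.0 − 2.5) + 1.02 × 0.1
   = 2.0 + 2 − 0.5 + 0.102 = 3.60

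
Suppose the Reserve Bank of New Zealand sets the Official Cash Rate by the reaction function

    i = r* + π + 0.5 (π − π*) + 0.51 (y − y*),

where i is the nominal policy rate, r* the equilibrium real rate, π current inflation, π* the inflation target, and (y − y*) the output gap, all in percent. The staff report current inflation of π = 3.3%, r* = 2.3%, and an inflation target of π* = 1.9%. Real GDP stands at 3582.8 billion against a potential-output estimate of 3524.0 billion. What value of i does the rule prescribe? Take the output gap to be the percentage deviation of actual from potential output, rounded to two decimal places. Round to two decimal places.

Output gap = 100 × (3582.8 − 3524.0) / 3524.0 = 1.67%.
i = 2.30 + 3.30 + 0.5 × (3.30 − 1.90) + 0.51 × 1.67
   = 2.30 + 3.3 + 0.7 + 0.8517 = 7.15

7.15%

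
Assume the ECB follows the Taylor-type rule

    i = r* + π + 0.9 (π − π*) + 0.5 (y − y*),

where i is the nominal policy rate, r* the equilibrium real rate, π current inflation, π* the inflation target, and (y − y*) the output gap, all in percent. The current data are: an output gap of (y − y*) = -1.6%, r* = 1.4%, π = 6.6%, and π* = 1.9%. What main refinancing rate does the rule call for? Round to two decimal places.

i = 1.4 + 6.6 + 0.9 × (6.6 − 1.9) + 0.5 × (-1.6)
   = 1.4 + 6.6 + 4.23 − 0.8 = 11.43

11.43%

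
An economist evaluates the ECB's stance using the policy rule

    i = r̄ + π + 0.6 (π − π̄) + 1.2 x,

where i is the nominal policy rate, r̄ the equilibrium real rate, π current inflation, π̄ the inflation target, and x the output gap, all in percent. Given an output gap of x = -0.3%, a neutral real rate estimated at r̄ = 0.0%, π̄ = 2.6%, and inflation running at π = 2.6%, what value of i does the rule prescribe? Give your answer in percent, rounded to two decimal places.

2.24%

i = 0.0 + 2.6 + 0.6 × (2.6 − 2.6) + 1.2 × (-0.3)
   = 0.0 + 2.6 + 0 − 0.36 = 2.24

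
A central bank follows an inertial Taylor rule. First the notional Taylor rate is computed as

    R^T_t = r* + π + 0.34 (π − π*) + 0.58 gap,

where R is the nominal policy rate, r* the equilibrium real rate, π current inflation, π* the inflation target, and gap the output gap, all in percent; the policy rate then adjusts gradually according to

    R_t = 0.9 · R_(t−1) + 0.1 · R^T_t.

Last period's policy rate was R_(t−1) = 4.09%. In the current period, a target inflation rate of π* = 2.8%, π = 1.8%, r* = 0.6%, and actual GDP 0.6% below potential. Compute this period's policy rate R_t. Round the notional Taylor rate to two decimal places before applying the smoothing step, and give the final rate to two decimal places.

Output 0.6% below potential → gap = -0.6.
R^T_t = 0.6 + 1.8 + 0.34 × (1.8 − 2.8) + 0.58 × (-0.6)
   = 0.6 + 1.8 − 0.34 − 0.348 = 1.71
R_t = 0.9 × 4.09 + 0.1 × 1.71 = 3.681 + 0.171 = 3.85

3.85%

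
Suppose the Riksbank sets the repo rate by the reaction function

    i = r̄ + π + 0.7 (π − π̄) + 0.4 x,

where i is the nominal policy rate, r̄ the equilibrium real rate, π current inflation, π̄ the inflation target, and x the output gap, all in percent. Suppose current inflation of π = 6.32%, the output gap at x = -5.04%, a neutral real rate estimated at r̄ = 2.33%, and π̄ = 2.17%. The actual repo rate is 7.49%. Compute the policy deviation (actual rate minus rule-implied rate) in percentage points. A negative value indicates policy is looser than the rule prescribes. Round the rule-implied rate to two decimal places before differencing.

-2.05 pp

i = 2.33 + 6.32 + 0.7 × (6.32 − 2.17) + 0.4 × (-5.04)
   = 2.33 + 6.32 + 2.905 − 2.016 = 9.54
Deviation = 7.49 − 9.54 = -2.05 pp.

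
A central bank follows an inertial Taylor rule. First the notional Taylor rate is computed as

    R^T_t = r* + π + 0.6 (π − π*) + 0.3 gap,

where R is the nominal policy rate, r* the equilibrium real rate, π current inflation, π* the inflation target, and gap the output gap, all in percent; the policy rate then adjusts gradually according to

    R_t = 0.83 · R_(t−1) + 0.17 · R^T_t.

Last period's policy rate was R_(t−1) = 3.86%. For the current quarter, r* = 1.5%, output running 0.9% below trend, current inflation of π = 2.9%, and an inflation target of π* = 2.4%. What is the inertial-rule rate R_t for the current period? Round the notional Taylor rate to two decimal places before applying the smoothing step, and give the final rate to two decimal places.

3.96%

Output 0.9% below potential → gap = -0.9.
R^T_t = 1.5 + 2.9 + 0.6 × (2.9 − 2.4) + 0.3 × (-0.9)
   = 1.5 + 2.9 + 0.3 − 0.27 = 4.43
R_t = 0.83 × 3.86 + 0.17 × 4.43 = 3.2038 + 0.7531 = 3.96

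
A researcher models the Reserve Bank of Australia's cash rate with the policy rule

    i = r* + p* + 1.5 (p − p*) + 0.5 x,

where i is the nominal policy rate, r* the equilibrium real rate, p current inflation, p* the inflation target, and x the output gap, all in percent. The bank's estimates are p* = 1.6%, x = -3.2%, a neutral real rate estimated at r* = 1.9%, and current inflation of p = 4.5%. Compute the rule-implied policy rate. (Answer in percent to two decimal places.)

i = 1.9 + 1.6 + 1.5 × (4.5 − 1.6) + 0.5 × (-3.2)
   = 1.9 + 1.6 + 4.35 − 1.6 = 6.25

6.25%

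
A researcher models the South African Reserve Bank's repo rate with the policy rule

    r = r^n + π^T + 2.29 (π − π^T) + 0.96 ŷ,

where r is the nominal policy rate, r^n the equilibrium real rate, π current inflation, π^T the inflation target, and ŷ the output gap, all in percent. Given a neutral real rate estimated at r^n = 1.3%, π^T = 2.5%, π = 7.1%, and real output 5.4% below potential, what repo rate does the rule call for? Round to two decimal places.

Output 5.4% below potential → ŷ = -5.4.
r = 1.3 + 2.5 + 2.29 × (7.1 − 2.5) + 0.96 × (-5.4)
   = 1.3 + 2.5 + 10.534 − 5.184 = 9.15

9.15%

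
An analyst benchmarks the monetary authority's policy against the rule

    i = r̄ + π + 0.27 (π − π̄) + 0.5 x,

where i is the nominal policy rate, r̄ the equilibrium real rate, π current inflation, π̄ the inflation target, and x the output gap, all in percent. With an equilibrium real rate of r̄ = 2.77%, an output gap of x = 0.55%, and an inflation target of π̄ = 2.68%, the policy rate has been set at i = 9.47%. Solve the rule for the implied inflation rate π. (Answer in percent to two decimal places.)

5.63%

Collecting π: i = r̄ + (1 + 0.27) π − 0.27 π̄ + 0.5 x
1.27 π = 9.47 − 2.77 + 0.27 × 2.68 − 0.5 × 0.55 = 7.1486
π = 7.1486 / 1.27 = 5.63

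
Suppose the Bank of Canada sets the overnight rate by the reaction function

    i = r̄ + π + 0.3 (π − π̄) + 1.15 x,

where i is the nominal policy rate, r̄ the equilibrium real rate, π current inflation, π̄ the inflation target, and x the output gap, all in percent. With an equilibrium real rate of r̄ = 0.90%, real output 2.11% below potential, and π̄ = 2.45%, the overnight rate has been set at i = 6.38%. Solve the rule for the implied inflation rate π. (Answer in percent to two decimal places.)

Output 2.11% below potential → x = -2.11.
Collecting π: i = r̄ + (1 + 0.3) π − 0.3 π̄ + 1.15 x
1.3 π = 6.38 − 0.90 + 0.3 × 2.45 − 1.15 × (-2.11) = 8.6415
π = 8.6415 / 1.3 = 6.65

6.65%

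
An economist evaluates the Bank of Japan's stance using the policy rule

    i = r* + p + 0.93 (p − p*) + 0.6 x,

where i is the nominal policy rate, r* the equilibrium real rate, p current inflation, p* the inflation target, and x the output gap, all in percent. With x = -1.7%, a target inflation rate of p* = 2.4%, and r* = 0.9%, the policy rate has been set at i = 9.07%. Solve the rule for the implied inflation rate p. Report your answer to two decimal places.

Collecting p: i = r* + (1 + 0.93) p − 0.93 p* + 0.6 x
1.93 p = 9.07 − 0.9 + 0.93 × 2.4 − 0.6 × (-1.7) = 11.422
p = 11.422 / 1.93 = 5.92

5.92%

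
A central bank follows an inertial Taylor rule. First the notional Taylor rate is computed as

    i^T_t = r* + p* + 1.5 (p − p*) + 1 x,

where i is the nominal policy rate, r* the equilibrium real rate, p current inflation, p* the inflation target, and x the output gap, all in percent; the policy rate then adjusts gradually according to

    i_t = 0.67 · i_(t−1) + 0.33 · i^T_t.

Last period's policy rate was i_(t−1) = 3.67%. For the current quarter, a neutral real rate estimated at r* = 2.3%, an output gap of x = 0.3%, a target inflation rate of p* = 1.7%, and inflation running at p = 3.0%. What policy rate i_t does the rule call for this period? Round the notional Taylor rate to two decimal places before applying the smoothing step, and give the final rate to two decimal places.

i^T_t = 2.3 + 1.7 + 1.5 × (3.0 − 1.7) + 1 × 0.3
   = 2.3 + 1.7 + 1.95 + 0.3 = 6.25
i_t = 0.67 × 3.67 + 0.33 × 6.25 = 2.4589 + 2.0625 = 4.52

4.52%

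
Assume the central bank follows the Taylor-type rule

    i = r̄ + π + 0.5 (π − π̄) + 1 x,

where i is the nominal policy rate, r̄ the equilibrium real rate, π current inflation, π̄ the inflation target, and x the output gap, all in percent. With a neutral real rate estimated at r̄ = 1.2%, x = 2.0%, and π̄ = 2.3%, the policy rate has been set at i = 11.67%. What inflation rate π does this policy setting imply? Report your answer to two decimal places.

Collecting π: i = r̄ + (1 + 0.5) π − 0.5 π̄ + 1 x
1.5 π = 11.67 − 1.2 + 0.5 × 2.3 − 1 × 2.0 = 9.62
π = 9.62 / 1.5 = 6.41

6.41%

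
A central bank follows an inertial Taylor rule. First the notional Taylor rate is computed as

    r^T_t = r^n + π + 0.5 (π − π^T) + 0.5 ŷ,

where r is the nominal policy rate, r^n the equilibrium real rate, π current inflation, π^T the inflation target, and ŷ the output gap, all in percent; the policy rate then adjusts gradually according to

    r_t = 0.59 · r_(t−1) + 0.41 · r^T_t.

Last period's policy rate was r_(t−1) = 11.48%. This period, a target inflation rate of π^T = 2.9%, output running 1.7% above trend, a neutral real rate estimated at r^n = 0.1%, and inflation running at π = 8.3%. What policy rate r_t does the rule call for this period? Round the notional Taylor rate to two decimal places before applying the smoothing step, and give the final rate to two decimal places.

11.67%

Output 1.7% above potential → ŷ = 1.7.
r^T_t = 0.1 + 8.3 + 0.5 × (8.3 − 2.9) + 0.5 × 1.7
   = 0.1 + 8.3 + 2.7 + 0.85 = 11.95
r_t = 0.59 × 11.48 + 0.41 × 11.95 = 6.7732 + 4.8995 = 11.67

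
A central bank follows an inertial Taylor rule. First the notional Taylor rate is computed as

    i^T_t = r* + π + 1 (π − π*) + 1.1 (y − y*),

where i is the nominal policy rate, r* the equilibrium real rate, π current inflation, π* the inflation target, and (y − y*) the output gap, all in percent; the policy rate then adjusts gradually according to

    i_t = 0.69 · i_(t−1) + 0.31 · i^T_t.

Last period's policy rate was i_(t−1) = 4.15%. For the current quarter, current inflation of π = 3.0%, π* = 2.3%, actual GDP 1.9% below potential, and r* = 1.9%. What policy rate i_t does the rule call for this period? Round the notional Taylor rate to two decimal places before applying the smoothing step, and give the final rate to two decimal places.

3.95%

Output 1.9% below potential → (y − y*) = -1.9.
i^T_t = 1.9 + 3.0 + 1 × (3.0 − 2.3) + 1.1 × (-1.9)
   = 1.9 + 3 + 0.7 − 2.09 = 3.51
i_t = 0.69 × 4.15 + 0.31 × 3.51 = 2.8635 + 1.0881 = 3.95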